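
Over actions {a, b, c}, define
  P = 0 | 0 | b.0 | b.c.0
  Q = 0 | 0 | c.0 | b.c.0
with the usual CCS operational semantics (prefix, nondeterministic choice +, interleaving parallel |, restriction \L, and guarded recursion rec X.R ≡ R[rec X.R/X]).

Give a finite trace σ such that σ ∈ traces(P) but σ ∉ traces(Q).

bb

Reachable graph of P (6 states):
  u0 = 0 | 0 | b.0 | b.c.0 ⊢ =b=> u1, =b=> u2
  u1 = 0 | 0 | 0 | b.c.0 ⊢ =b=> u3
  u2 = 0 | 0 | b.0 | c.0 ⊢ =b=> u3, =c=> u4
  u3 = 0 | 0 | 0 | c.0 ⊢ =c=> u5
  u4 = 0 | 0 | b.0 | 0 ⊢ =b=> u5
  u5 = 0 | 0 | 0 | 0 ⊢ stopped
Reachable graph of Q (6 states):
  v0 = 0 | 0 | c.0 | b.c.0 ⊢ =b=> v1, =c=> v2
  v1 = 0 | 0 | c.0 | c.0 ⊢ =c=> v3, =c=> v4
  v2 = 0 | 0 | 0 | b.c.0 ⊢ =b=> v3
  v3 = 0 | 0 | 0 | c.0 ⊢ =c=> v5
  v4 = 0 | 0 | c.0 | 0 ⊢ =c=> v5
  v5 = 0 | 0 | 0 | 0 ⊢ stopped
Executing bb from P (initial set {u0}):
  [1] b ⇒ {u1, u2}
  [2] b ⇒ {u3}
  — P admits the full trace.
Executing bb from Q (initial set {v0}):
  [1] b ⇒ {v1}
  [2] b ⇒ ∅  — Q cannot continue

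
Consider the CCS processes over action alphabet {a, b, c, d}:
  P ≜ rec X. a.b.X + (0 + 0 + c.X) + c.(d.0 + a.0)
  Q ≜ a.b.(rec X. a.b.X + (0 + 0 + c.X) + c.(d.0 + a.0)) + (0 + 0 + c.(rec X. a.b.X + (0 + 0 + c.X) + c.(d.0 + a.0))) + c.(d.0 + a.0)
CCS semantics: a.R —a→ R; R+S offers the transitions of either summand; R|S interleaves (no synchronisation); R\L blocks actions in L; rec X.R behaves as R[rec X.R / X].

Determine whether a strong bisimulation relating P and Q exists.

bisimilar

Reachable graph of P (4 states):
  m0 = rec X. a.b.X + (0 + 0 + c.X) + c.(d.0 + a.0) | ··a··> m1, ··c··> m0, ··c··> m2
  m1 = b.(rec X. a.b.X + (0 + 0 + c.X) + c.(d.0 + a.0)) | ··b··> m0
  m2 = d.0 + a.0 | ··a··> m3, ··d··> m3
  m3 = 0 | deadlocked
Reachable graph of Q (5 states):
  n0 = a.b.(rec X. a.b.X + (0 + 0 + c.X) + c.(d.0 + a.0)) + (0 + 0 + c.(rec X. a.b.X + (0 + 0 + c.X) + c.(d.0 + a.0))) + c.(d.0 + a.0) | ··a··> n1, ··c··> n2, ··c··> n3
  n1 = b.(rec X. a.b.X + (0 + 0 + c.X) + c.(d.0 + a.0)) | ··b··> n3
  n2 = d.0 + a.0 | ··a··> n4, ··d··> n4
  n3 = rec X. a.b.X + (0 + 0 + c.X) + c.(d.0 + a.0) | ··a··> n1, ··c··> n2, ··c··> n3
  n4 = 0 | deadlocked
Coarsest stable partition (strong bisimilarity classes):
  B0 = {m0, n0, n3}
  B1 = {m1, n1}
  B2 = {m2, n2}
  B3 = {m3, n4}
m0 ∈ B0, n0 ∈ B0 → same block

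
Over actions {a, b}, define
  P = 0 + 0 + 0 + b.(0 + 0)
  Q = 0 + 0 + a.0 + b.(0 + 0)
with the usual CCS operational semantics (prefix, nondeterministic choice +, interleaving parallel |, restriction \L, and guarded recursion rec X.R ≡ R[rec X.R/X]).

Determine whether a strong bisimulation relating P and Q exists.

not bisimilar

LTS(P): 2 reachable states
  m0 = 0 + 0 + 0 + b.(0 + 0) ⊢ —b→ m1
  m1 = 0 + 0 ⊢ ∅
LTS(Q): 3 reachable states
  n0 = 0 + 0 + a.0 + b.(0 + 0) ⊢ —a→ n1, —b→ n2
  n1 = 0 ⊢ ∅
  n2 = 0 + 0 ⊢ ∅
Partition-refinement fixed point:
  B0 = {m0}
  B1 = {m1, n1, n2}
  B2 = {n0}
m0 ∈ B0, n0 ∈ B2 → different blocks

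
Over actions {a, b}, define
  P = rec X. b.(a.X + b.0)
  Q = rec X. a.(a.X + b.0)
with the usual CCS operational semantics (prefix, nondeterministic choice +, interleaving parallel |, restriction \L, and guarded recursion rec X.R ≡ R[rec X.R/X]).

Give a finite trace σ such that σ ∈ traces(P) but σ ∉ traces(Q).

b

LTS(P): 3 reachable states
  m0 = rec X. b.(a.X + b.0) → —b→ m1
  m1 = a.(rec X. b.(a.X + b.0)) + b.0 → —a→ m0, —b→ m2
  m2 = 0 → (no moves)
LTS(Q): 3 reachable states
  n0 = rec X. a.(a.X + b.0) → —a→ n1
  n1 = a.(rec X. a.(a.X + b.0)) + b.0 → —a→ n0, —b→ n2
  n2 = 0 → (no moves)
Run σ = ⟨b⟩ on P: start {m0}
  step 1 (b): {m1}
  P completes σ.
Run σ = ⟨b⟩ on Q: start {n0}
  step 1 (b): no successor for Q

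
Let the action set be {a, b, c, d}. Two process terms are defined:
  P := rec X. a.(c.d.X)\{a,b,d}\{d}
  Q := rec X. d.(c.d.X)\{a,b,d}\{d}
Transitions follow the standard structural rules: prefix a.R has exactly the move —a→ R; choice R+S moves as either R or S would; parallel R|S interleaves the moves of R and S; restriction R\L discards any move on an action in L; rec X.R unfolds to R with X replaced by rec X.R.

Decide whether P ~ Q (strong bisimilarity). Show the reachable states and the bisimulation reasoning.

Reachable graph of P (3 states):
  u0 = rec X. a.(c.d.X)\{a,b,d}\{d} | --a--▸ u1
  u1 = (c.d.(rec X. a.(c.d.X)\{a,b,d}\{d}))\{a,b,d}\{d} | --c--▸ u2
  u2 = (d.(rec X. a.(c.d.X)\{a,b,d}\{d}))\{a,b,d}\{d} | deadlocked
Reachable graph of Q (3 states):
  v0 = rec X. d.(c.d.X)\{a,b,d}\{d} | --d--▸ v1
  v1 = (c.d.(rec X. d.(c.d.X)\{a,b,d}\{d}))\{a,b,d}\{d} | --c--▸ v2
  v2 = (d.(rec X. d.(c.d.X)\{a,b,d}\{d}))\{a,b,d}\{d} | deadlocked
Bisimilarity quotient blocks:
  B0 = {u0}
  B1 = {u1, v1}
  B2 = {u2, v2}
  B3 = {v0}
u0 ∈ B0, v0 ∈ B3 → different blocks

not bisimilar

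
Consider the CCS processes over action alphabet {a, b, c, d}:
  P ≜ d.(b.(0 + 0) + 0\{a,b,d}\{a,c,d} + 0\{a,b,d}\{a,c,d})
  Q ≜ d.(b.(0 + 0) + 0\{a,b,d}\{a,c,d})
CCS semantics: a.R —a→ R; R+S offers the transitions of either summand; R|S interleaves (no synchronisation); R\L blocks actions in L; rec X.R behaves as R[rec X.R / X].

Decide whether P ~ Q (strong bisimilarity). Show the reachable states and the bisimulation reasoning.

P's transition system — 3 states:
  u0 = d.(b.(0 + 0) + 0\{a,b,d}\{a,c,d} + 0\{a,b,d}\{a,c,d}) ⊢ --d--▸ u1
  u1 = b.(0 + 0) + 0\{a,b,d}\{a,c,d} + 0\{a,b,d}\{a,c,d} ⊢ --b--▸ u2
  u2 = 0 + 0 ⊢ (no moves)
Q's transition system — 3 states:
  v0 = d.(b.(0 + 0) + 0\{a,b,d}\{a,c,d}) ⊢ --d--▸ v1
  v1 = b.(0 + 0) + 0\{a,b,d}\{a,c,d} ⊢ --b--▸ v2
  v2 = 0 + 0 ⊢ (no moves)
Bisimilarity quotient blocks:
  B0 = {u0, v0}
  B1 = {u1, v1}
  B2 = {u2, v2}
u0 ∈ B0, v0 ∈ B0 → same block

YES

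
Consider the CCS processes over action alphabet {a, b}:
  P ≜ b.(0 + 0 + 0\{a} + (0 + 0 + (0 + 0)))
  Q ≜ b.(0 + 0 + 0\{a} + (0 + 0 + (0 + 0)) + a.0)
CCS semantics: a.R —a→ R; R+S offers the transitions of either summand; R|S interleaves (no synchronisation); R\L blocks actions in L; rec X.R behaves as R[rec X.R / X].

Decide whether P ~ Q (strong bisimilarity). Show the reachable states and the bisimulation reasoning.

NO

Reachable graph of P (2 states):
  m0 = b.(0 + 0 + 0\{a} + (0 + 0 + (0 + 0))) ⊢ ··b··> m1
  m1 = 0 + 0 + 0\{a} + (0 + 0 + (0 + 0)) ⊢ stopped
Reachable graph of Q (3 states):
  n0 = b.(0 + 0 + 0\{a} + (0 + 0 + (0 + 0)) + a.0) ⊢ ··b··> n1
  n1 = 0 + 0 + 0\{a} + (0 + 0 + (0 + 0)) + a.0 ⊢ ··a··> n2
  n2 = 0 ⊢ stopped
Coarsest stable partition (strong bisimilarity classes):
  B0 = {m0}
  B1 = {m1, n2}
  B2 = {n0}
  B3 = {n1}
m0 ∈ B0, n0 ∈ B2 → different blocks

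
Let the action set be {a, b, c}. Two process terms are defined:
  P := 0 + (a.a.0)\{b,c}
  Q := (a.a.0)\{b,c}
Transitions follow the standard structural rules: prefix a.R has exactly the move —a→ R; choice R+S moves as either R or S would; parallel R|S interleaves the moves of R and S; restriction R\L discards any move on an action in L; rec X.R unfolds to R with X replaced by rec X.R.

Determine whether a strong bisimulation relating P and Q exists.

LTS(P): 3 reachable states
  s0 = 0 + (a.a.0)\{b,c} | —a→ s1
  s1 = (a.0)\{b,c} | —a→ s2
  s2 = 0\{b,c} | ∅
LTS(Q): 3 reachable states
  t0 = (a.a.0)\{b,c} | —a→ t1
  t1 = (a.0)\{b,c} | —a→ t2
  t2 = 0\{b,c} | ∅
Partition-refinement fixed point:
  B0 = {s0, t0}
  B1 = {s1, t1}
  B2 = {s2, t2}
s0 ∈ B0, t0 ∈ B0 → same block

P ~ Q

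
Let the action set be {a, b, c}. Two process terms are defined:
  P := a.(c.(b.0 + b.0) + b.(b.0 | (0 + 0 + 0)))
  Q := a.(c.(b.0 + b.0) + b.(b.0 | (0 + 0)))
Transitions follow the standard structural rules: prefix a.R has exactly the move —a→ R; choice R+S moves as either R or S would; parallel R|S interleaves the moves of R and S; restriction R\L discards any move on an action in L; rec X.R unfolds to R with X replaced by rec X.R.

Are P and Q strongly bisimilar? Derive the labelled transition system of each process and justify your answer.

YES

Reachable graph of P (6 states):
  m0 = a.(c.(b.0 + b.0) + b.(b.0 | (0 + 0 + 0))) | ··a··> m1
  m1 = c.(b.0 + b.0) + b.(b.0 | (0 + 0 + 0)) | ··b··> m2, ··c··> m3
  m2 = b.0 | (0 + 0 + 0) | ··b··> m4
  m3 = b.0 + b.0 | ··b··> m5
  m4 = 0 | (0 + 0 + 0) | ·
  m5 = 0 | ·
Reachable graph of Q (6 states):
  n0 = a.(c.(b.0 + b.0) + b.(b.0 | (0 + 0))) | ··a··> n1
  n1 = c.(b.0 + b.0) + b.(b.0 | (0 + 0)) | ··b··> n2, ··c··> n3
  n2 = b.0 | (0 + 0) | ··b··> n4
  n3 = b.0 + b.0 | ··b··> n5
  n4 = 0 | (0 + 0) | ·
  n5 = 0 | ·
Coarsest stable partition (strong bisimilarity classes):
  B0 = {m0, n0}
  B1 = {m1, n1}
  B2 = {m2, m3, n2, n3}
  B3 = {m4, m5, n4, n5}
m0 ∈ B0, n0 ∈ B0 → same block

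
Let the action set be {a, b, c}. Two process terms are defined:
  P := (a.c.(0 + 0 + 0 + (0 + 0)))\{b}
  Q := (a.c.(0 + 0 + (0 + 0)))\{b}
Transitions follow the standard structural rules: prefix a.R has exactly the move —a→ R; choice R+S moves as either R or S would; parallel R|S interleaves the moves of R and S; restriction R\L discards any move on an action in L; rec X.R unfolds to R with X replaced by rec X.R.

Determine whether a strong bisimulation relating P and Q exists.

LTS(P): 3 reachable states
  s0 = (a.c.(0 + 0 + 0 + (0 + 0)))\{b} | =a=> s1
  s1 = (c.(0 + 0 + 0 + (0 + 0)))\{b} | =c=> s2
  s2 = (0 + 0 + 0 + (0 + 0))\{b} | ∅
LTS(Q): 3 reachable states
  t0 = (a.c.(0 + 0 + (0 + 0)))\{b} | =a=> t1
  t1 = (c.(0 + 0 + (0 + 0)))\{b} | =c=> t2
  t2 = (0 + 0 + (0 + 0))\{b} | ∅
Bisimilarity quotient blocks:
  B0 = {s0, t0}
  B1 = {s1, t1}
  B2 = {s2, t2}
s0 ∈ B0, t0 ∈ B0 → same block

P ~ Q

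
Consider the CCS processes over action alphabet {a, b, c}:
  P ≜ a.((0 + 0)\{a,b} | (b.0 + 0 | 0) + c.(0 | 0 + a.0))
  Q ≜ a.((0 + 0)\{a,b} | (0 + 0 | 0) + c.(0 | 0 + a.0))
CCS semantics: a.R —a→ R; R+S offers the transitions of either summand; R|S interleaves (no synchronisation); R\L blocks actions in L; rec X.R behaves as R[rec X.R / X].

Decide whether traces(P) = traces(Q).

traces(P) ≠ traces(Q) — witness ⟨ab⟩

P's transition system — 5 states:
  s0 = a.((0 + 0)\{a,b} | (b.0 + 0 | 0) + c.(0 | 0 + a.0)) | -a-> s1
  s1 = (0 + 0)\{a,b} | (b.0 + 0 | 0) + c.(0 | 0 + a.0) | -b-> s2, -c-> s3
  s2 = (0 + 0)\{a,b} | 0 | (no moves)
  s3 = 0 | 0 + a.0 | -a-> s4
  s4 = 0 | (no moves)
Q's transition system — 4 states:
  t0 = a.((0 + 0)\{a,b} | (0 + 0 | 0) + c.(0 | 0 + a.0)) | -a-> t1
  t1 = (0 + 0)\{a,b} | (0 + 0 | 0) + c.(0 | 0 + a.0) | -c-> t2
  t2 = 0 | 0 + a.0 | -a-> t3
  t3 = 0 | (no moves)
Trace ⟨ab⟩ through P, begin at {s0}:
  after a @ step 1: {s1}
  after b @ step 2: {s2}
  ✓ P
Trace ⟨ab⟩ through Q, begin at {t0}:
  after a @ step 1: {t1}
  after b @ step 2: ∅  — Q cannot continue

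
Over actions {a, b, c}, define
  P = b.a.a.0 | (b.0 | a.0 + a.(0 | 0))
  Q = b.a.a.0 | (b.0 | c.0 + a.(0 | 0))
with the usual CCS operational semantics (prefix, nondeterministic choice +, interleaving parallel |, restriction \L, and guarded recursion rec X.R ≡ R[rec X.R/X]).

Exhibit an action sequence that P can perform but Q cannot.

P's transition system — 16 states:
  p0 = b.a.a.0 | (b.0 | a.0 + a.(0 | 0)) → --a--▸ p1, --a--▸ p2, --b--▸ p3, --b--▸ p4
  p1 = b.a.a.0 | (0 | 0) → --b--▸ p5
  p2 = b.a.a.0 | (b.0 | 0) → --b--▸ p1, --b--▸ p6
  p3 = a.a.0 | (b.0 | a.0 + a.(0 | 0)) → --a--▸ p5, --a--▸ p6, --a--▸ p7, --b--▸ p8
  p4 = b.a.a.0 | (0 | a.0) → --a--▸ p1, --b--▸ p8
  p5 = a.a.0 | (0 | 0) → --a--▸ p9
  p6 = a.a.0 | (b.0 | 0) → --a--▸ p10, --b--▸ p5
  p7 = a.0 | (b.0 | a.0 + a.(0 | 0)) → --a--▸ p10, --a--▸ p11, --a--▸ p9, --b--▸ p12
  p8 = a.a.0 | (0 | a.0) → --a--▸ p12, --a--▸ p5
  p9 = a.0 | (0 | 0) → --a--▸ p13
  p10 = a.0 | (b.0 | 0) → --a--▸ p14, --b--▸ p9
  p11 = 0 | (b.0 | a.0 + a.(0 | 0)) → --a--▸ p13, --a--▸ p14, --b--▸ p15
  p12 = a.0 | (0 | a.0) → --a--▸ p15, --a--▸ p9
  p13 = 0 | (0 | 0) → stopped
  p14 = 0 | (b.0 | 0) → --b--▸ p13
  p15 = 0 | (0 | a.0) → --a--▸ p13
Q's transition system — 16 states:
  q0 = b.a.a.0 | (b.0 | c.0 + a.(0 | 0)) → --a--▸ q1, --b--▸ q2, --b--▸ q3, --c--▸ q4
  q1 = b.a.a.0 | (0 | 0) → --b--▸ q5
  q2 = a.a.0 | (b.0 | c.0 + a.(0 | 0)) → --a--▸ q5, --a--▸ q6, --b--▸ q7, --c--▸ q8
  q3 = b.a.a.0 | (0 | c.0) → --b--▸ q7, --c--▸ q1
  q4 = b.a.a.0 | (b.0 | 0) → --b--▸ q1, --b--▸ q8
  q5 = a.a.0 | (0 | 0) → --a--▸ q9
  q6 = a.0 | (b.0 | c.0 + a.(0 | 0)) → --a--▸ q10, --a--▸ q9, --b--▸ q11, --c--▸ q12
  q7 = a.a.0 | (0 | c.0) → --a--▸ q11, --c--▸ q5
  q8 = a.a.0 | (b.0 | 0) → --a--▸ q12, --b--▸ q5
  q9 = a.0 | (0 | 0) → --a--▸ q13
  q10 = 0 | (b.0 | c.0 + a.(0 | 0)) → --a--▸ q13, --b--▸ q14, --c--▸ q15
  q11 = a.0 | (0 | c.0) → --a--▸ q14, --c--▸ q9
  q12 = a.0 | (b.0 | 0) → --a--▸ q15, --b--▸ q9
  q13 = 0 | (0 | 0) → stopped
  q14 = 0 | (0 | c.0) → --c--▸ q13
  q15 = 0 | (b.0 | 0) → --b--▸ q13
Executing abb from P (initial set {p0}):
  [1] a ⇒ {p1, p2}
  [2] b ⇒ {p1, p5, p6}
  [3] b ⇒ {p5}
  ✓ P
Executing abb from Q (initial set {q0}):
  [1] a ⇒ {q1}
  [2] b ⇒ {q5}
  [3] b ⇒ ∅ (Q stuck)

abb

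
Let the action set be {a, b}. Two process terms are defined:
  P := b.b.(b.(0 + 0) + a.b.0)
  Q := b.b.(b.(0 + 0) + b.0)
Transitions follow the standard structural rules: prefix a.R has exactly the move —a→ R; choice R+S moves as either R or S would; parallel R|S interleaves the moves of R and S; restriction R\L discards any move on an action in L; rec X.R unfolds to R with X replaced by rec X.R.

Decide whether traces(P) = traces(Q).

Reachable graph of P (6 states):
  u0 = b.b.(b.(0 + 0) + a.b.0) :: ··b··> u1
  u1 = b.(b.(0 + 0) + a.b.0) :: ··b··> u2
  u2 = b.(0 + 0) + a.b.0 :: ··a··> u3, ··b··> u4
  u3 = b.0 :: ··b··> u5
  u4 = 0 + 0 :: stopped
  u5 = 0 :: stopped
Reachable graph of Q (5 states):
  v0 = b.b.(b.(0 + 0) + b.0) :: ··b··> v1
  v1 = b.(b.(0 + 0) + b.0) :: ··b··> v2
  v2 = b.(0 + 0) + b.0 :: ··b··> v3, ··b··> v4
  v3 = 0 :: stopped
  v4 = 0 + 0 :: stopped
Executing bba from P (initial set {u0}):
  step 1 (b): {u1}
  step 2 (b): {u2}
  step 3 (a): {u3}
  P completes σ.
Executing bba from Q (initial set {v0}):
  step 1 (b): {v1}
  step 2 (b): {v2}
  step 3 (a): ∅ (Q stuck)

traces(P) ≠ traces(Q) — witness ⟨bba⟩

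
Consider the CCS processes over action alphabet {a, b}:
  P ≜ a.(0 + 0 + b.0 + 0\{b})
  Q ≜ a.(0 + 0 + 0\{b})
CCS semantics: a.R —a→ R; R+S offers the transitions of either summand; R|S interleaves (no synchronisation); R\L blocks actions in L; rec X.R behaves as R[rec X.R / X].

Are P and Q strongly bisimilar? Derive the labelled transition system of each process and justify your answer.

P ≁ Q

LTS(P): 3 reachable states
  u0 = a.(0 + 0 + b.0 + 0\{b}) has moves -a-> u1
  u1 = 0 + 0 + b.0 + 0\{b} has moves -b-> u2
  u2 = 0 has moves stopped
LTS(Q): 2 reachable states
  v0 = a.(0 + 0 + 0\{b}) has moves -a-> v1
  v1 = 0 + 0 + 0\{b} has moves stopped
Bisimilarity quotient blocks:
  B0 = {u0}
  B1 = {u1}
  B2 = {u2, v1}
  B3 = {v0}
u0 ∈ B0, v0 ∈ B3 → different blocks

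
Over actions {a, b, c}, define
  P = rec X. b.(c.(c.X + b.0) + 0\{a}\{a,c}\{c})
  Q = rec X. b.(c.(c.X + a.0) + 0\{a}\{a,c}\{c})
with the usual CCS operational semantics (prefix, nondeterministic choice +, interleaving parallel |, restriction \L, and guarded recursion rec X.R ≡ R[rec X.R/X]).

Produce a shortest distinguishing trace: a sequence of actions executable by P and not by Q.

Reachable graph of P (4 states):
  p0 = rec X. b.(c.(c.X + b.0) + 0\{a}\{a,c}\{c}) → ··b··> p1
  p1 = c.(c.(rec X. b.(c.(c.X + b.0) + 0\{a}\{a,c}\{c})) + b.0) + 0\{a}\{a,c}\{c} → ··c··> p2
  p2 = c.(rec X. b.(c.(c.X + b.0) + 0\{a}\{a,c}\{c})) + b.0 → ··b··> p3, ··c··> p0
  p3 = 0 → ·
Reachable graph of Q (4 states):
  q0 = rec X. b.(c.(c.X + a.0) + 0\{a}\{a,c}\{c}) → ··b··> q1
  q1 = c.(c.(rec X. b.(c.(c.X + a.0) + 0\{a}\{a,c}\{c})) + a.0) + 0\{a}\{a,c}\{c} → ··c··> q2
  q2 = c.(rec X. b.(c.(c.X + a.0) + 0\{a}\{a,c}\{c})) + a.0 → ··a··> q3, ··c··> q0
  q3 = 0 → ·
Run σ = ⟨bcb⟩ on P: start {p0}
  after b @ step 1: {p1}
  after c @ step 2: {p2}
  after b @ step 3: {p3}
  ✓ P
Run σ = ⟨bcb⟩ on Q: start {q0}
  after b @ step 1: {q1}
  after c @ step 2: {q2}
  after b @ step 3: ∅ (Q stuck)

bcb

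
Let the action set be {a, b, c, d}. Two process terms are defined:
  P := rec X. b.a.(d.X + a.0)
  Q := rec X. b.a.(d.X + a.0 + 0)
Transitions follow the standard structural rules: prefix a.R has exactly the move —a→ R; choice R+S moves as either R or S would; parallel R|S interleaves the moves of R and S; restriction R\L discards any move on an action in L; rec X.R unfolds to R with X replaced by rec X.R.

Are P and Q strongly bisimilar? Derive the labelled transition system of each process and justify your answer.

YES

Reachable graph of P (4 states):
  u0 = rec X. b.a.(d.X + a.0) ⊢ =b=> u1
  u1 = a.(d.(rec X. b.a.(d.X + a.0)) + a.0) ⊢ =a=> u2
  u2 = d.(rec X. b.a.(d.X + a.0)) + a.0 ⊢ =a=> u3, =d=> u0
  u3 = 0 ⊢ stopped
Reachable graph of Q (4 states):
  v0 = rec X. b.a.(d.X + a.0 + 0) ⊢ =b=> v1
  v1 = a.(d.(rec X. b.a.(d.X + a.0 + 0)) + a.0 + 0) ⊢ =a=> v2
  v2 = d.(rec X. b.a.(d.X + a.0 + 0)) + a.0 + 0 ⊢ =a=> v3, =d=> v0
  v3 = 0 ⊢ stopped
Bisimilarity quotient blocks:
  B0 = {u0, v0}
  B1 = {u1, v1}
  B2 = {u2, v2}
  B3 = {u3, v3}
u0 ∈ B0, v0 ∈ B0 → same block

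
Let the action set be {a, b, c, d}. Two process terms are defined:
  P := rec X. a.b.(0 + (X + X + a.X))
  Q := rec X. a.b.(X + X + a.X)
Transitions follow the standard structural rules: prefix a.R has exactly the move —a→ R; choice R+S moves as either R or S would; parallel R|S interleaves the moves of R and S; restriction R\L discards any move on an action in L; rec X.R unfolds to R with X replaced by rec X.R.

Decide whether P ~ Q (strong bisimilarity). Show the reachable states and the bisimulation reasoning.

bisimilar

Reachable graph of P (3 states):
  m0 = rec X. a.b.(0 + (X + X + a.X)) ⊢ --a--▸ m1
  m1 = b.(0 + ((rec X. a.b.(0 + (X + X + a.X))) + (rec X. a.b.(0 + (X + X + a.X))) + a.(rec X. a.b.(0 + (X + X + a.X))))) ⊢ --b--▸ m2
  m2 = 0 + ((rec X. a.b.(0 + (X + X + a.X))) + (rec X. a.b.(0 + (X + X + a.X))) + a.(rec X. a.b.(0 + (X + X + a.X)))) ⊢ --a--▸ m0, --a--▸ m1
Reachable graph of Q (3 states):
  n0 = rec X. a.b.(X + X + a.X) ⊢ --a--▸ n1
  n1 = b.((rec X. a.b.(X + X + a.X)) + (rec X. a.b.(X + X + a.X)) + a.(rec X. a.b.(X + X + a.X))) ⊢ --b--▸ n2
  n2 = (rec X. a.b.(X + X + a.X)) + (rec X. a.b.(X + X + a.X)) + a.(rec X. a.b.(X + X + a.X)) ⊢ --a--▸ n0, --a--▸ n1
Bisimilarity quotient blocks:
  B0 = {m0, n0}
  B1 = {m1, n1}
  B2 = {m2, n2}
m0 ∈ B0, n0 ∈ B0 → same block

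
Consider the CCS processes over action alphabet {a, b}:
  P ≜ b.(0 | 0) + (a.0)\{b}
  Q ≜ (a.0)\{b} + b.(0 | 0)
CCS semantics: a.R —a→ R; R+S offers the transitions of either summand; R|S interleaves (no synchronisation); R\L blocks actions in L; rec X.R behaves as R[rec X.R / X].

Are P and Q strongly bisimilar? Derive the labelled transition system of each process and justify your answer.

P ~ Q

LTS(P): 3 reachable states
  s0 = b.(0 | 0) + (a.0)\{b} :: =a=> s1, =b=> s2
  s1 = 0\{b} :: stopped
  s2 = 0 | 0 :: stopped
LTS(Q): 3 reachable states
  t0 = (a.0)\{b} + b.(0 | 0) :: =a=> t1, =b=> t2
  t1 = 0\{b} :: stopped
  t2 = 0 | 0 :: stopped
Partition-refinement fixed point:
  B0 = {s0, t0}
  B1 = {s1, s2, t1, t2}
s0 ∈ B0, t0 ∈ B0 → same block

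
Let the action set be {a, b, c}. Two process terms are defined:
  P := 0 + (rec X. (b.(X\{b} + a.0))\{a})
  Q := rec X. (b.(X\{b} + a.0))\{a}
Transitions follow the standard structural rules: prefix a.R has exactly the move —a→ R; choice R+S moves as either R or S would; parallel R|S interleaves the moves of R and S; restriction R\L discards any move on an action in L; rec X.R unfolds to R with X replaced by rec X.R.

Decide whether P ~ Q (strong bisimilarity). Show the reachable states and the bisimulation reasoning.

Reachable graph of P (2 states):
  m0 = 0 + (rec X. (b.(X\{b} + a.0))\{a}) ⊢ =b=> m1
  m1 = ((rec X. (b.(X\{b} + a.0))\{a})\{b} + a.0)\{a} ⊢ deadlocked
Reachable graph of Q (2 states):
  n0 = rec X. (b.(X\{b} + a.0))\{a} ⊢ =b=> n1
  n1 = ((rec X. (b.(X\{b} + a.0))\{a})\{b} + a.0)\{a} ⊢ deadlocked
Bisimilarity quotient blocks:
  B0 = {m0, n0}
  B1 = {m1, n1}
m0 ∈ B0, n0 ∈ B0 → same block

YES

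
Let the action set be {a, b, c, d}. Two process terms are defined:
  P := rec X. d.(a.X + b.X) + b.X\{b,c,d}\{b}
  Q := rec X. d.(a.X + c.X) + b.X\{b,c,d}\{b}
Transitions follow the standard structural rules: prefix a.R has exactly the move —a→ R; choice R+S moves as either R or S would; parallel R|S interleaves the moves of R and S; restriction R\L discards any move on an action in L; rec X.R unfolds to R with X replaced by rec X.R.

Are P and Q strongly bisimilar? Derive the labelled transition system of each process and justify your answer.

Reachable graph of P (3 states):
  p0 = rec X. d.(a.X + b.X) + b.X\{b,c,d}\{b} ⊢ ··b··> p1, ··d··> p2
  p1 = (rec X. d.(a.X + b.X) + b.X\{b,c,d}\{b})\{b,c,d}\{b} ⊢ stopped
  p2 = a.(rec X. d.(a.X + b.X) + b.X\{b,c,d}\{b}) + b.(rec X. d.(a.X + b.X) + b.X\{b,c,d}\{b}) ⊢ ··a··> p0, ··b··> p0
Reachable graph of Q (3 states):
  q0 = rec X. d.(a.X + c.X) + b.X\{b,c,d}\{b} ⊢ ··b··> q1, ··d··> q2
  q1 = (rec X. d.(a.X + c.X) + b.X\{b,c,d}\{b})\{b,c,d}\{b} ⊢ stopped
  q2 = a.(rec X. d.(a.X + c.X) + b.X\{b,c,d}\{b}) + c.(rec X. d.(a.X + c.X) + b.X\{b,c,d}\{b}) ⊢ ··a··> q0, ··c··> q0
Bisimilarity quotient blocks:
  B0 = {p0}
  B1 = {p1, q1}
  B2 = {p2}
  B3 = {q0}
  B4 = {q2}
p0 ∈ B0, q0 ∈ B3 → different blocks

not bisimilar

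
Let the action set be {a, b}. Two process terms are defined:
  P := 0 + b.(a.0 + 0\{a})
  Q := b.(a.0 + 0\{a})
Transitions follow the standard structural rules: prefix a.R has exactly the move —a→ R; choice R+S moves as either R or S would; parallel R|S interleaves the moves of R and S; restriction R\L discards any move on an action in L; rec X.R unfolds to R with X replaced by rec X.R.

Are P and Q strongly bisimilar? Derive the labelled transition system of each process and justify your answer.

bisimilar

P's transition system — 3 states:
  s0 = 0 + b.(a.0 + 0\{a}) :: —b→ s1
  s1 = a.0 + 0\{a} :: —a→ s2
  s2 = 0 :: ∅
Q's transition system — 3 states:
  t0 = b.(a.0 + 0\{a}) :: —b→ t1
  t1 = a.0 + 0\{a} :: —a→ t2
  t2 = 0 :: ∅
Bisimilarity quotient blocks:
  B0 = {s0, t0}
  B1 = {s1, t1}
  B2 = {s2, t2}
s0 ∈ B0, t0 ∈ B0 → same block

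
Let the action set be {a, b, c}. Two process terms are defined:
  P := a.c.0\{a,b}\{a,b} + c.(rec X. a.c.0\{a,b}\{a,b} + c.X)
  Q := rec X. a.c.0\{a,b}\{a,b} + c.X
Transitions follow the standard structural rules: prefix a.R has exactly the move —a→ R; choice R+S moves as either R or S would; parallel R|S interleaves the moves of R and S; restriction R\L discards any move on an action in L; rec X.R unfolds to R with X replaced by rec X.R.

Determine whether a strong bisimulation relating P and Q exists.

bisimilar

P's transition system — 4 states:
  p0 = a.c.0\{a,b}\{a,b} + c.(rec X. a.c.0\{a,b}\{a,b} + c.X) | —a→ p1, —c→ p2
  p1 = c.0\{a,b}\{a,b} | —c→ p3
  p2 = rec X. a.c.0\{a,b}\{a,b} + c.X | —a→ p1, —c→ p2
  p3 = 0\{a,b}\{a,b} | deadlocked
Q's transition system — 3 states:
  q0 = rec X. a.c.0\{a,b}\{a,b} + c.X | —a→ q1, —c→ q0
  q1 = c.0\{a,b}\{a,b} | —c→ q2
  q2 = 0\{a,b}\{a,b} | deadlocked
Coarsest stable partition (strong bisimilarity classes):
  B0 = {p0, p2, q0}
  B1 = {p1, q1}
  B2 = {p3, q2}
p0 ∈ B0, q0 ∈ B0 → same block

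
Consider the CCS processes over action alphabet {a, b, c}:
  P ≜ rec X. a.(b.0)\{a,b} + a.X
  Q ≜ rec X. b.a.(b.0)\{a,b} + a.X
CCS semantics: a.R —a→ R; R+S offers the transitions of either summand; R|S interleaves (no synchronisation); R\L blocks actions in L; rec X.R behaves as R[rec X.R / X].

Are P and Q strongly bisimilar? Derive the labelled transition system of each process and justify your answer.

P's transition system — 2 states:
  m0 = rec X. a.(b.0)\{a,b} + a.X ⊢ --a--▸ m0, --a--▸ m1
  m1 = (b.0)\{a,b} ⊢ deadlocked
Q's transition system — 3 states:
  n0 = rec X. b.a.(b.0)\{a,b} + a.X ⊢ --a--▸ n0, --b--▸ n1
  n1 = a.(b.0)\{a,b} ⊢ --a--▸ n2
  n2 = (b.0)\{a,b} ⊢ deadlocked
Bisimilarity quotient blocks:
  B0 = {m0}
  B1 = {m1, n2}
  B2 = {n0}
  B3 = {n1}
m0 ∈ B0, n0 ∈ B2 → different blocks

P ≁ Q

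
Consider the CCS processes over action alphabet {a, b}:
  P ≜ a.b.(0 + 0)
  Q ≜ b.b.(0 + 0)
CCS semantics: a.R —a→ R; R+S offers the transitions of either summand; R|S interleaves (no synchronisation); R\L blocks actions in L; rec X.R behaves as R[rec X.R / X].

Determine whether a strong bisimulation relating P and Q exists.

not bisimilar

Reachable graph of P (3 states):
  m0 = a.b.(0 + 0) | ··a··> m1
  m1 = b.(0 + 0) | ··b··> m2
  m2 = 0 + 0 | deadlocked
Reachable graph of Q (3 states):
  n0 = b.b.(0 + 0) | ··b··> n1
  n1 = b.(0 + 0) | ··b··> n2
  n2 = 0 + 0 | deadlocked
Bisimilarity quotient blocks:
  B0 = {m0}
  B1 = {m1, n1}
  B2 = {m2, n2}
  B3 = {n0}
m0 ∈ B0, n0 ∈ B3 → different blocks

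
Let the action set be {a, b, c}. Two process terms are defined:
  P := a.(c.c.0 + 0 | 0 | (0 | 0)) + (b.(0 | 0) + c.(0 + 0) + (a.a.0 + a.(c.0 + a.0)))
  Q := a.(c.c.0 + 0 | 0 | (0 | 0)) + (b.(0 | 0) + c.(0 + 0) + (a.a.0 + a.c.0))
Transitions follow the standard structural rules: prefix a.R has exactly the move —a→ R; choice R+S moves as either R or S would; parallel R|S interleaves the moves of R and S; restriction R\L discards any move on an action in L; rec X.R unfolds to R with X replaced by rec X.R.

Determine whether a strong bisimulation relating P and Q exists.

not bisimilar

Reachable graph of P (8 states):
  u0 = a.(c.c.0 + 0 | 0 | (0 | 0)) + (b.(0 | 0) + c.(0 + 0) + (a.a.0 + a.(c.0 + a.0))) has moves --a--▸ u1, --a--▸ u2, --a--▸ u3, --b--▸ u4, --c--▸ u5
  u1 = a.0 has moves --a--▸ u6
  u2 = c.0 + a.0 has moves --a--▸ u6, --c--▸ u6
  u3 = c.c.0 + 0 | 0 | (0 | 0) has moves --c--▸ u7
  u4 = 0 | 0 has moves deadlocked
  u5 = 0 + 0 has moves deadlocked
  u6 = 0 has moves deadlocked
  u7 = c.0 has moves --c--▸ u6
Reachable graph of Q (7 states):
  v0 = a.(c.c.0 + 0 | 0 | (0 | 0)) + (b.(0 | 0) + c.(0 + 0) + (a.a.0 + a.c.0)) has moves --a--▸ v1, --a--▸ v2, --a--▸ v3, --b--▸ v4, --c--▸ v5
  v1 = a.0 has moves --a--▸ v6
  v2 = c.0 has moves --c--▸ v6
  v3 = c.c.0 + 0 | 0 | (0 | 0) has moves --c--▸ v2
  v4 = 0 | 0 has moves deadlocked
  v5 = 0 + 0 has moves deadlocked
  v6 = 0 has moves deadlocked
Bisimilarity quotient blocks:
  B0 = {u0}
  B1 = {u1, v1}
  B2 = {u4, u5, u6, v4, v5, v6}
  B3 = {u3, v3}
  B4 = {u7, v2}
  B5 = {u2}
  B6 = {v0}
u0 ∈ B0, v0 ∈ B6 → different blocks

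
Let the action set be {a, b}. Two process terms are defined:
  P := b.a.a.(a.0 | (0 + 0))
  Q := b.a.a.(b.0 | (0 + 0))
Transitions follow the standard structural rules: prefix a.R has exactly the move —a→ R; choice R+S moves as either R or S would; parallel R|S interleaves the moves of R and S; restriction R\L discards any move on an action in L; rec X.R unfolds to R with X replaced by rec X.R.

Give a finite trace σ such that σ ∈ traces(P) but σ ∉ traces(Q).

Reachable graph of P (5 states):
  u0 = b.a.a.(a.0 | (0 + 0)) has moves --b--▸ u1
  u1 = a.a.(a.0 | (0 + 0)) has moves --a--▸ u2
  u2 = a.(a.0 | (0 + 0)) has moves --a--▸ u3
  u3 = a.0 | (0 + 0) has moves --a--▸ u4
  u4 = 0 | (0 + 0) has moves ·
Reachable graph of Q (5 states):
  v0 = b.a.a.(b.0 | (0 + 0)) has moves --b--▸ v1
  v1 = a.a.(b.0 | (0 + 0)) has moves --a--▸ v2
  v2 = a.(b.0 | (0 + 0)) has moves --a--▸ v3
  v3 = b.0 | (0 + 0) has moves --b--▸ v4
  v4 = 0 | (0 + 0) has moves ·
Trace ⟨baaa⟩ through P, begin at {u0}:
  step 1 (b): {u1}
  step 2 (a): {u2}
  step 3 (a): {u3}
  step 4 (a): {u4}
  P completes σ.
Trace ⟨baaa⟩ through Q, begin at {v0}:
  step 1 (b): {v1}
  step 2 (a): {v2}
  step 3 (a): {v3}
  step 4 (a): ∅ (Q stuck)

baaa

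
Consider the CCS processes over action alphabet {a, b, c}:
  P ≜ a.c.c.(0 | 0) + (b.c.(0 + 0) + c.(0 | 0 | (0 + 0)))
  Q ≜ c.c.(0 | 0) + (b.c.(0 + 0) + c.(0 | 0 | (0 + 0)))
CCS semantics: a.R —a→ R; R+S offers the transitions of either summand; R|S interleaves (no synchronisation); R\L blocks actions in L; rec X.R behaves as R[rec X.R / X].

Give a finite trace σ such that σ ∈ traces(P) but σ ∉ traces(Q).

a

Reachable graph of P (7 states):
  p0 = a.c.c.(0 | 0) + (b.c.(0 + 0) + c.(0 | 0 | (0 + 0))) ⊢ =a=> p1, =b=> p2, =c=> p3
  p1 = c.c.(0 | 0) ⊢ =c=> p4
  p2 = c.(0 + 0) ⊢ =c=> p5
  p3 = 0 | 0 | (0 + 0) ⊢ ∅
  p4 = c.(0 | 0) ⊢ =c=> p6
  p5 = 0 + 0 ⊢ ∅
  p6 = 0 | 0 ⊢ ∅
Reachable graph of Q (6 states):
  q0 = c.c.(0 | 0) + (b.c.(0 + 0) + c.(0 | 0 | (0 + 0))) ⊢ =b=> q1, =c=> q2, =c=> q3
  q1 = c.(0 + 0) ⊢ =c=> q4
  q2 = 0 | 0 | (0 + 0) ⊢ ∅
  q3 = c.(0 | 0) ⊢ =c=> q5
  q4 = 0 + 0 ⊢ ∅
  q5 = 0 | 0 ⊢ ∅
Trace ⟨a⟩ through P, begin at {p0}:
  [1] a ⇒ {p1}
  — P admits the full trace.
Trace ⟨a⟩ through Q, begin at {q0}:
  [1] a ⇒ no successor for Q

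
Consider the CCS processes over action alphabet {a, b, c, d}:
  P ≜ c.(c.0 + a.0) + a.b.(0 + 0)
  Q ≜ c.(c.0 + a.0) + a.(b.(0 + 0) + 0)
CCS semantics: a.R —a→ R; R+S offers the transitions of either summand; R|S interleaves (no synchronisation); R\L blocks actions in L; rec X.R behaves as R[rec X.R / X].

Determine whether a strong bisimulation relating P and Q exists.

P ~ Q

Reachable graph of P (5 states):
  m0 = c.(c.0 + a.0) + a.b.(0 + 0) has moves ··a··> m1, ··c··> m2
  m1 = b.(0 + 0) has moves ··b··> m3
  m2 = c.0 + a.0 has moves ··a··> m4, ··c··> m4
  m3 = 0 + 0 has moves (no moves)
  m4 = 0 has moves (no moves)
Reachable graph of Q (5 states):
  n0 = c.(c.0 + a.0) + a.(b.(0 + 0) + 0) has moves ··a··> n1, ··c··> n2
  n1 = b.(0 + 0) + 0 has moves ··b··> n3
  n2 = c.0 + a.0 has moves ··a··> n4, ··c··> n4
  n3 = 0 + 0 has moves (no moves)
  n4 = 0 has moves (no moves)
Partition-refinement fixed point:
  B0 = {m0, n0}
  B1 = {m2, n2}
  B2 = {m3, m4, n3, n4}
  B3 = {m1, n1}
m0 ∈ B0, n0 ∈ B0 → same block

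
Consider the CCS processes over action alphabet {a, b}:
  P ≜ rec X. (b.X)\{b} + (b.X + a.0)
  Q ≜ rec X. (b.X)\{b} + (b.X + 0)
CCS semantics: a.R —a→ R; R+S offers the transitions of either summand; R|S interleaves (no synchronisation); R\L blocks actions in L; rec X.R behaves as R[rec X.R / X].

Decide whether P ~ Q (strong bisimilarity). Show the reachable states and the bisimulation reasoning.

P ≁ Q

P's transition system — 2 states:
  u0 = rec X. (b.X)\{b} + (b.X + a.0) ⊢ --a--▸ u1, --b--▸ u0
  u1 = 0 ⊢ stopped
Q's transition system — 1 states:
  v0 = rec X. (b.X)\{b} + (b.X + 0) ⊢ --b--▸ v0
Coarsest stable partition (strong bisimilarity classes):
  B0 = {u0}
  B1 = {u1}
  B2 = {v0}
u0 ∈ B0, v0 ∈ B2 → different blocks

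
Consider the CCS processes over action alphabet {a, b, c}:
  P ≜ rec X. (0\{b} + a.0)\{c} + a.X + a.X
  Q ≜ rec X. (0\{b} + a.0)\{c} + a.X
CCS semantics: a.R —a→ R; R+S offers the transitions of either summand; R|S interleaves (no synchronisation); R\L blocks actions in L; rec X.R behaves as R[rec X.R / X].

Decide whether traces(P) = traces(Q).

P's transition system — 2 states:
  p0 = rec X. (0\{b} + a.0)\{c} + a.X + a.X → =a=> p0, =a=> p1
  p1 = 0\{c} → stopped
Q's transition system — 2 states:
  q0 = rec X. (0\{b} + a.0)\{c} + a.X → =a=> q0, =a=> q1
  q1 = 0\{c} → stopped
Bisimilarity quotient blocks:
  B0 = {p0, q0}
  B1 = {p1, q1}
p0 ∈ B0, q0 ∈ B0 → same block
Bisimilar ⇒ trace-equivalent.

trace-equivalent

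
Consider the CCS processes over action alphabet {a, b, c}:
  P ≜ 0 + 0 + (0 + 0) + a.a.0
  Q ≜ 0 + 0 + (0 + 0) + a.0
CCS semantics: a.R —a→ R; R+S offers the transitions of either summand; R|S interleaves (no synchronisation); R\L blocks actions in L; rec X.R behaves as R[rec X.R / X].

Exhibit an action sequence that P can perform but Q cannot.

P's transition system — 3 states:
  p0 = 0 + 0 + (0 + 0) + a.a.0 → =a=> p1
  p1 = a.0 → =a=> p2
  p2 = 0 → (no moves)
Q's transition system — 2 states:
  q0 = 0 + 0 + (0 + 0) + a.0 → =a=> q1
  q1 = 0 → (no moves)
Trace ⟨aa⟩ through P, begin at {p0}:
  after a @ step 1: {p1}
  after a @ step 2: {p2}
  — P admits the full trace.
Trace ⟨aa⟩ through Q, begin at {q0}:
  after a @ step 1: {q1}
  after a @ step 2: ∅  — Q cannot continue

aa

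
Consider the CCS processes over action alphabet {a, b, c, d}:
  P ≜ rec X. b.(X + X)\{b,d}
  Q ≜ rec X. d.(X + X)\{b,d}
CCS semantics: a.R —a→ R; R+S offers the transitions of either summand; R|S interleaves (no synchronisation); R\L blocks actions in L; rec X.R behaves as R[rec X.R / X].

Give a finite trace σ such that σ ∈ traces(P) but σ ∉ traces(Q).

b

P's transition system — 2 states:
  u0 = rec X. b.(X + X)\{b,d} | ··b··> u1
  u1 = ((rec X. b.(X + X)\{b,d}) + (rec X. b.(X + X)\{b,d}))\{b,d} | stopped
Q's transition system — 2 states:
  v0 = rec X. d.(X + X)\{b,d} | ··d··> v1
  v1 = ((rec X. d.(X + X)\{b,d}) + (rec X. d.(X + X)\{b,d}))\{b,d} | stopped
Executing b from P (initial set {u0}):
  [1] b ⇒ {u1}
  ✓ P
Executing b from Q (initial set {v0}):
  [1] b ⇒ ∅ (Q stuck)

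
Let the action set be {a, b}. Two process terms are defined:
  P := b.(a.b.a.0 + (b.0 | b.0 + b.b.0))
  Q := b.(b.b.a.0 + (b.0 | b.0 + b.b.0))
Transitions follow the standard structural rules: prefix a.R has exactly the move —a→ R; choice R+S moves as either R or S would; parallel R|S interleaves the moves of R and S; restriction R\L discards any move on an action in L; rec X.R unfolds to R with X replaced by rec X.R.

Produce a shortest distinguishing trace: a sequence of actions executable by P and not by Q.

ba

Reachable graph of P (9 states):
  u0 = b.(a.b.a.0 + (b.0 | b.0 + b.b.0)) ⊢ =b=> u1
  u1 = a.b.a.0 + (b.0 | b.0 + b.b.0) ⊢ =a=> u2, =b=> u3, =b=> u4, =b=> u5
  u2 = b.a.0 ⊢ =b=> u6
  u3 = 0 | b.0 ⊢ =b=> u7
  u4 = b.0 ⊢ =b=> u8
  u5 = b.0 | 0 ⊢ =b=> u7
  u6 = a.0 ⊢ =a=> u8
  u7 = 0 | 0 ⊢ ∅
  u8 = 0 ⊢ ∅
Reachable graph of Q (9 states):
  v0 = b.(b.b.a.0 + (b.0 | b.0 + b.b.0)) ⊢ =b=> v1
  v1 = b.b.a.0 + (b.0 | b.0 + b.b.0) ⊢ =b=> v2, =b=> v3, =b=> v4, =b=> v5
  v2 = 0 | b.0 ⊢ =b=> v6
  v3 = b.0 ⊢ =b=> v7
  v4 = b.0 | 0 ⊢ =b=> v6
  v5 = b.a.0 ⊢ =b=> v8
  v6 = 0 | 0 ⊢ ∅
  v7 = 0 ⊢ ∅
  v8 = a.0 ⊢ =a=> v7
Executing ba from P (initial set {u0}):
  step 1 (b): {u1}
  step 2 (a): {u2}
  — P admits the full trace.
Executing ba from Q (initial set {v0}):
  step 1 (b): {v1}
  step 2 (a): ∅  — Q cannot continue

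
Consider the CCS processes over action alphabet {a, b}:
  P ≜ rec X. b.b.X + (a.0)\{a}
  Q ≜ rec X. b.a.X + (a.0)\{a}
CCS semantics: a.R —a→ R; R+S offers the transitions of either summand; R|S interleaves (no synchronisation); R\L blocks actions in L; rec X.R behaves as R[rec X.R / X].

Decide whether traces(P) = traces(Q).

trace-distinct — witness ⟨bb⟩

Reachable graph of P (2 states):
  s0 = rec X. b.b.X + (a.0)\{a} :: =b=> s1
  s1 = b.(rec X. b.b.X + (a.0)\{a}) :: =b=> s0
Reachable graph of Q (2 states):
  t0 = rec X. b.a.X + (a.0)\{a} :: =b=> t1
  t1 = a.(rec X. b.a.X + (a.0)\{a}) :: =a=> t0
Run σ = ⟨bb⟩ on P: start {s0}
  after b @ step 1: {s1}
  after b @ step 2: {s0}
  P completes σ.
Run σ = ⟨bb⟩ on Q: start {t0}
  after b @ step 1: {t1}
  after b @ step 2: ∅ (Q stuck)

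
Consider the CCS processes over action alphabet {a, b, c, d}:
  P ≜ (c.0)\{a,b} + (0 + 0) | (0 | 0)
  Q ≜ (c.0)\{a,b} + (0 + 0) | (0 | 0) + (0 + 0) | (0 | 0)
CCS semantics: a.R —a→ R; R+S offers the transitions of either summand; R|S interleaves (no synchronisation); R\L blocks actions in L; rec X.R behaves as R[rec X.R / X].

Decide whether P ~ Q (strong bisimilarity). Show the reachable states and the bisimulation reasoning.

Reachable graph of P (2 states):
  s0 = (c.0)\{a,b} + (0 + 0) | (0 | 0) ⊢ =c=> s1
  s1 = 0\{a,b} ⊢ deadlocked
Reachable graph of Q (2 states):
  t0 = (c.0)\{a,b} + (0 + 0) | (0 | 0) + (0 + 0) | (0 | 0) ⊢ =c=> t1
  t1 = 0\{a,b} ⊢ deadlocked
Bisimilarity quotient blocks:
  B0 = {s0, t0}
  B1 = {s1, t1}
s0 ∈ B0, t0 ∈ B0 → same block

YES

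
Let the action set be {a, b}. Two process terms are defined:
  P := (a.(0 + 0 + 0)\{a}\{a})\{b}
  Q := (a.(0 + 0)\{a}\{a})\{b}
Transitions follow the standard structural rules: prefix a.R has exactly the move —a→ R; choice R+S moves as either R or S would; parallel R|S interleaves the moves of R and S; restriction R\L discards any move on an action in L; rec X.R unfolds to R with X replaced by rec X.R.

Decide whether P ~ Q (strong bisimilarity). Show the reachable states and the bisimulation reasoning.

P ~ Q

P's transition system — 2 states:
  u0 = (a.(0 + 0 + 0)\{a}\{a})\{b} | --a--▸ u1
  u1 = (0 + 0 + 0)\{a}\{a}\{b} | deadlocked
Q's transition system — 2 states:
  v0 = (a.(0 + 0)\{a}\{a})\{b} | --a--▸ v1
  v1 = (0 + 0)\{a}\{a}\{b} | deadlocked
Partition-refinement fixed point:
  B0 = {u0, v0}
  B1 = {u1, v1}
u0 ∈ B0, v0 ∈ B0 → same block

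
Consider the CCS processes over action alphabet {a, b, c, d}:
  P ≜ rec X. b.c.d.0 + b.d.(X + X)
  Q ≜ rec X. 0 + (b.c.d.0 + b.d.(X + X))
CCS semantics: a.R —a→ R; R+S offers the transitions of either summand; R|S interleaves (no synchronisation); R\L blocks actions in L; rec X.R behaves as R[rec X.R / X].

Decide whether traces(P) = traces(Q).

Reachable graph of P (6 states):
  p0 = rec X. b.c.d.0 + b.d.(X + X) → -b-> p1, -b-> p2
  p1 = c.d.0 → -c-> p3
  p2 = d.((rec X. b.c.d.0 + b.d.(X + X)) + (rec X. b.c.d.0 + b.d.(X + X))) → -d-> p4
  p3 = d.0 → -d-> p5
  p4 = (rec X. b.c.d.0 + b.d.(X + X)) + (rec X. b.c.d.0 + b.d.(X + X)) → -b-> p1, -b-> p2
  p5 = 0 → stopped
Reachable graph of Q (6 states):
  q0 = rec X. 0 + (b.c.d.0 + b.d.(X + X)) → -b-> q1, -b-> q2
  q1 = c.d.0 → -c-> q3
  q2 = d.((rec X. 0 + (b.c.d.0 + b.d.(X + X))) + (rec X. 0 + (b.c.d.0 + b.d.(X + X)))) → -d-> q4
  q3 = d.0 → -d-> q5
  q4 = (rec X. 0 + (b.c.d.0 + b.d.(X + X))) + (rec X. 0 + (b.c.d.0 + b.d.(X + X))) → -b-> q1, -b-> q2
  q5 = 0 → stopped
Partition-refinement fixed point:
  B0 = {p0, p4, q0, q4}
  B1 = {p2, q2}
  B2 = {p1, q1}
  B3 = {p3, q3}
  B4 = {p5, q5}
p0 ∈ B0, q0 ∈ B0 → same block
Bisimilar ⇒ trace-equivalent.

YES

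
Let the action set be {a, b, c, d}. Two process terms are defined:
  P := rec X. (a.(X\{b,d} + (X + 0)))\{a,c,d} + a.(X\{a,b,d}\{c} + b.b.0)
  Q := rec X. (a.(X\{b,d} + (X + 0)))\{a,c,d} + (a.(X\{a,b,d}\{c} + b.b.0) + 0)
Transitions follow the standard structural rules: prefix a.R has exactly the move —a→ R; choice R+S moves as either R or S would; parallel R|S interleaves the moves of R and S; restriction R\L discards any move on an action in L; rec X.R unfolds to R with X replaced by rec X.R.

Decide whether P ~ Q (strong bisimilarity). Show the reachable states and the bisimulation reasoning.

P's transition system — 4 states:
  s0 = rec X. (a.(X\{b,d} + (X + 0)))\{a,c,d} + a.(X\{a,b,d}\{c} + b.b.0) → —a→ s1
  s1 = (rec X. (a.(X\{b,d} + (X + 0)))\{a,c,d} + a.(X\{a,b,d}\{c} + b.b.0))\{a,b,d}\{c} + b.b.0 → —b→ s2
  s2 = b.0 → —b→ s3
  s3 = 0 → (no moves)
Q's transition system — 4 states:
  t0 = rec X. (a.(X\{b,d} + (X + 0)))\{a,c,d} + (a.(X\{a,b,d}\{c} + b.b.0) + 0) → —a→ t1
  t1 = (rec X. (a.(X\{b,d} + (X + 0)))\{a,c,d} + (a.(X\{a,b,d}\{c} + b.b.0) + 0))\{a,b,d}\{c} + b.b.0 → —b→ t2
  t2 = b.0 → —b→ t3
  t3 = 0 → (no moves)
Partition-refinement fixed point:
  B0 = {s0, t0}
  B1 = {s1, t1}
  B2 = {s2, t2}
  B3 = {s3, t3}
s0 ∈ B0, t0 ∈ B0 → same block

YES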